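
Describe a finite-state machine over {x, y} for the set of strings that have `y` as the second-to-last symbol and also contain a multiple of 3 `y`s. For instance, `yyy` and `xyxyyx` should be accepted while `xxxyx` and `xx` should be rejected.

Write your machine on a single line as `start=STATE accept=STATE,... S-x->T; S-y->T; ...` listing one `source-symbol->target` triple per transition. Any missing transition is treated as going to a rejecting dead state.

start=q0; accept=q4,q6; q0-x->q0; q0-y->q1; q1-x->q1; q1-y->q2; q2-x->q3; q2-y->q4; q3-x->q3; q3-y->q5; q4-x->q6; q4-y->q1; q5-x->q6; q5-y->q1; q6-x->q0; q6-y->q1

Run two small machines in parallel and take their product. One (7 states) tracks the last 2 symbols read; the other (3 states) tracks the count of `y`s modulo 3. Each combined state is a pair, one component from each; accept when both components accept. Equivalent product states are then merged.
With 7 states:
        x   y  
>  q0   q0  q1 
   q1   q1  q2 
   q2   q3  q4 
   q3   q3  q5 
 * q4   q6  q1 
   q5   q6  q1 
 * q6   q0  q1 
(> = start, * = accepting)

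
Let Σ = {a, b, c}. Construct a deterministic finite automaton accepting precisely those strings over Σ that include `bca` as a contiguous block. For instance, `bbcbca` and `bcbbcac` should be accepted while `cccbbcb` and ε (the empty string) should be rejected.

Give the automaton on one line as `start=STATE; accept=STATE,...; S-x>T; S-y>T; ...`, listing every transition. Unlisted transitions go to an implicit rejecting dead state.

start=q0; accept=q3; q0-a>q0; q0-b>q1; q0-c>q0; q1-a>q0; q1-b>q1; q1-c>q2; q2-a>q3; q2-b>q1; q2-c>q0; q3-a>q3; q3-b>q3; q3-c>q3

Track how much of `bca` has been matched so far: state q0 is no progress, q3 is the absorbing accept state reached once `bca` has occurred. Intermediate states record partial matches; on a mismatch, fall back to the longest reusable overlap.
4 states suffice.
        a   b   c  
>  q0   q0  q1  q0 
   q1   q0  q1  q2 
   q2   q3  q1  q0 
 * q3   q3  q3  q3 
(> = start, * = accepting)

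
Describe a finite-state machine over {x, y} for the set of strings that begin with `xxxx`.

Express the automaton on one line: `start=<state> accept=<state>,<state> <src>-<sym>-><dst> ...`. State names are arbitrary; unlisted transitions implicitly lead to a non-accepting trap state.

Check the first 4 symbols one by one: S0 through S3 record how many have matched `xxxx` so far; any wrong symbol goes to the dead state S5. After all 4 match we enter the accepting sink S4.
A 6-state machine:
        x   y  
>  S0   S1  S5 
   S1   S2  S5 
   S2   S3  S5 
   S3   S4  S5 
 * S4   S4  S4 
   S5   S5  S5 
(> = start, * = accepting)

start=S0 accept=S4 S0-x->S1 S0-y->S5 S1-x->S2 S1-y->S5 S2-x->S3 S2-y->S5 S3-x->S4 S3-y->S5 S4-x->S4 S4-y->S4 S5-x->S5 S5-y->S5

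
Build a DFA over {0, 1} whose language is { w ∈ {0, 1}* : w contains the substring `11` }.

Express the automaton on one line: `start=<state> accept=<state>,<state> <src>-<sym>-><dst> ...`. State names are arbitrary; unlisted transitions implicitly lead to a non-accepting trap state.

Track how much of `11` has been matched so far: state q0 is no progress, q2 is the absorbing accept state reached once `11` has occurred. Intermediate states record partial matches; on a mismatch, fall back to the longest reusable overlap.
A 3-state machine:
        0   1  
>  q0   q0  q1 
   q1   q0  q2 
 * q2   q2  q2 
(> = start, * = accepting)

start=q0 accept=q2 q0-0->q0 q0-1->q1 q1-0->q0 q1-1->q2 q2-0->q2 q2-1->q2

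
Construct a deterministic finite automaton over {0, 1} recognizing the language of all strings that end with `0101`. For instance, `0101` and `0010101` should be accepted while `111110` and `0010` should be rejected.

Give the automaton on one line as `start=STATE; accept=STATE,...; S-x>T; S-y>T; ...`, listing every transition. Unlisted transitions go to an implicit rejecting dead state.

start=S0; accept=S4; S0-0>S1; S0-1>S0; S1-0>S1; S1-1>S2; S2-0>S3; S2-1>S0; S3-0>S1; S3-1>S4; S4-0>S3; S4-1>S0

Remember how much of `0101` the current input suffix matches. State S0 means no match yet; S1 means the last symbol is `0`; S2 means the last 2 symbols are `01`; S3 means the last 3 symbols are `010`; S4 means the last 4 symbols are `0101`. Only S4 accepts. On a mismatch, fall back to the longest proper suffix that is still a prefix of `0101`.
        0   1  
>  S0   S1  S0 
   S1   S1  S2 
   S2   S3  S0 
   S3   S1  S4 
 * S4   S3  S0 
(> = start, * = accepting)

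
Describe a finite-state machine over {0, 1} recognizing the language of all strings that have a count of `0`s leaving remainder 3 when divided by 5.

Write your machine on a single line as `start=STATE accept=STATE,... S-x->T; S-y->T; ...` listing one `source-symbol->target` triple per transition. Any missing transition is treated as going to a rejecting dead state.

start=s0; accept=s3; s0-0->s1; s0-1->s0; s1-0->s2; s1-1->s1; s2-0->s3; s2-1->s2; s3-0->s4; s3-1->s3; s4-0->s0; s4-1->s4

Keep the running count of `0`s modulo 5: each `0` advances along the cycle s0 → s1 → s2 → s3 → s4 → s0 while other symbols loop. Accept at s3.
A 5-state machine:
        0   1  
>  s0   s1  s0 
   s1   s2  s1 
   s2   s3  s2 
 * s3   s4  s3 
   s4   s0  s4 
(> = start, * = accepting)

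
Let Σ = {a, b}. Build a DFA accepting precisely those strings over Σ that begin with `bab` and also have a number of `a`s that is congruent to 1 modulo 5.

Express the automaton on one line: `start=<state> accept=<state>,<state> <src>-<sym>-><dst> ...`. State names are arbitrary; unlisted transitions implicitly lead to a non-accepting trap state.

start=q0 accept=q4 q0-a->q1 q0-b->q2 q1-a->q1 q1-b->q1 q2-a->q3 q2-b->q1 q3-a->q1 q3-b->q4 q4-a->q5 q4-b->q4 q5-a->q6 q5-b->q5 q6-a->q7 q6-b->q6 q7-a->q8 q7-b->q7 q8-a->q4 q8-b->q8

Run two small machines in parallel and take their product. One (5 states) tracks whether the input so far still matches the prefix `bab`; the other (5 states) tracks the count of `a`s modulo 5. Each combined state is a pair, one component from each; accept when both components accept. After merging equivalent states the machine shrinks.
9 states suffice.
        a   b  
>  q0   q1  q2 
   q1   q1  q1 
   q2   q3  q1 
   q3   q1  q4 
 * q4   q5  q4 
   q5   q6  q5 
   q6   q7  q6 
   q7   q8  q7 
   q8   q4  q8 
(> = start, * = accepting)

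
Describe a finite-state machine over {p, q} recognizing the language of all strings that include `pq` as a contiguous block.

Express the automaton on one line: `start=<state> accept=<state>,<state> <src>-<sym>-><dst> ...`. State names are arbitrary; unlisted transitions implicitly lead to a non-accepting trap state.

start=S0 accept=S2 S0-p->S1 S0-q->S0 S1-p->S1 S1-q->S2 S2-p->S2 S2-q->S2

States S0..S1 record the length of the longest prefix of `pq` that matches the current input suffix. Reaching S2 means `pq` has been seen, and we stay there forever. Accept from S2.
3 states suffice.
        p   q  
>  S0   S1  S0 
   S1   S1  S2 
 * S2   S2  S2 
(> = start, * = accepting)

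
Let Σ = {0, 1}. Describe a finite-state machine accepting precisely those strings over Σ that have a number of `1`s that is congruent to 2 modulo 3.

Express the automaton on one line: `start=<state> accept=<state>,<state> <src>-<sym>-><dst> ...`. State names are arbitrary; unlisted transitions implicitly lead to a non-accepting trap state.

The only thing that matters is how many `1`s have appeared, reduced mod 3. Use one state per residue: A for 0, …, C for 2. Reading `1` moves to the next residue; anything else stays put. C is accepting.
With 3 states:
       0  1 
>  A   A  B 
   B   B  C 
 * C   C  A 
(> = start, * = accepting)

start=A accept=C A-0->A A-1->B B-0->B B-1->C C-0->C C-1->A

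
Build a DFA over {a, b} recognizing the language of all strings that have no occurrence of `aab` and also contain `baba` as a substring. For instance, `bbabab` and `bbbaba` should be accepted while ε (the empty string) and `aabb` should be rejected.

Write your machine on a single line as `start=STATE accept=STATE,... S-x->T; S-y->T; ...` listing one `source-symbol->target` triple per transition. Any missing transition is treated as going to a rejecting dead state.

Run two small machines in parallel and take their product. One (4 states) tracks partial matches of the forbidden pattern `aab`; the other (5 states) tracks whether and how much of `baba` has been seen. Each combined state is a pair, one component from each; accept when both components accept.
A 14-state machine:
          a    b  
>  s0     s1   s2 
   s1     s3   s2 
   s2     s4   s2 
   s3     s3   s5 
   s4     s3   s6 
   s5     s7   s5 
   s6     s8   s2 
   s7     s9  s10 
 * s8    s11  s12 
   s9     s9   s5 
   s10   s13   s5 
 * s11   s11  s13 
 * s12    s8  s12 
   s13   s13  s13 
(> = start, * = accepting)

start=s0; accept=s8,s11,s12; s0-a->s1; s0-b->s2; s1-a->s3; s1-b->s2; s2-a->s4; s2-b->s2; s3-a->s3; s3-b->s5; s4-a->s3; s4-b->s6; s5-a->s7; s5-b->s5; s6-a->s8; s6-b->s2; s7-a->s9; s7-b->s10; s8-a->s11; s8-b->s12; s9-a->s9; s9-b->s5; s10-a->s13; s10-b->s5; s11-a->s11; s11-b->s13; s12-a->s8; s12-b->s12; s13-a->s13; s13-b->s13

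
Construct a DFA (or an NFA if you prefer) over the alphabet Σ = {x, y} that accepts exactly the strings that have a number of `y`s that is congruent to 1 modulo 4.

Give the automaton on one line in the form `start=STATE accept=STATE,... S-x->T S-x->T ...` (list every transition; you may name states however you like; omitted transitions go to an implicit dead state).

start=A accept=B A-x->A A-y->B B-x->B B-y->C C-x->C C-y->D D-x->D D-y->A

Keep the running count of `y`s modulo 4: each `y` advances along the cycle A → B → C → D → A while other symbols loop. Accept at B.
       x  y 
>  A   A  B 
 * B   B  C 
   C   C  D 
   D   D  A 
(> = start, * = accepting)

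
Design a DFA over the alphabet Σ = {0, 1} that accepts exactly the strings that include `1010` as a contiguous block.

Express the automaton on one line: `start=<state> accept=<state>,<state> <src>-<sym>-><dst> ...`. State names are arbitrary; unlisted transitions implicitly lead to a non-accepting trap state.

start=A accept=E A-0->A A-1->B B-0->C B-1->B C-0->A C-1->D D-0->E D-1->B E-0->E E-1->E

Track how much of `1010` has been matched so far: state A is no progress, E is the absorbing accept state reached once `1010` has occurred. Intermediate states record partial matches; on a mismatch, fall back to the longest reusable overlap.
       0  1 
>  A   A  B 
   B   C  B 
   C   A  D 
   D   E  B 
 * E   E  E 
(> = start, * = accepting)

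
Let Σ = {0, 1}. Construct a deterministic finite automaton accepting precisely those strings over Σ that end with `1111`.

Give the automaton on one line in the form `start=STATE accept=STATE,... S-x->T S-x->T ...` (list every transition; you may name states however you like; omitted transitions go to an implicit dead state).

start=S0 accept=S4 S0-0->S0 S0-1->S1 S1-0->S0 S1-1->S2 S2-0->S0 S2-1->S3 S3-0->S0 S3-1->S4 S4-0->S0 S4-1->S4

Let each state record the length of the longest suffix of the input read so far that is also a prefix of `1111`. S1 means the last symbol is `1`; S2 means the last 2 symbols are `11`; S3 means the last 3 symbols are `111`; S4 means the last 4 symbols are `1111`. Accept only at S4, where the string currently ends in `1111`.
A 5-state machine:
        0   1  
>  S0   S0  S1 
   S1   S0  S2 
   S2   S0  S3 
   S3   S0  S4 
 * S4   S0  S4 
(> = start, * = accepting)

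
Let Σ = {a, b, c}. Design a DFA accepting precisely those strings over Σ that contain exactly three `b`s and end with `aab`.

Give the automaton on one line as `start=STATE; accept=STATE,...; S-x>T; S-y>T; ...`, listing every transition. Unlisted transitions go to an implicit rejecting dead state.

start=q0; accept=q14; q0-a>q1; q0-b>q2; q0-c>q0; q1-a>q3; q1-b>q2; q1-c>q0; q2-a>q4; q2-b>q5; q2-c>q2; q3-a>q3; q3-b>q6; q3-c>q0; q4-a>q7; q4-b>q5; q4-c>q2; q5-a>q8; q5-b>q9; q5-c>q5; q6-a>q4; q6-b>q5; q6-c>q2; q7-a>q7; q7-b>q10; q7-c>q2; q8-a>q11; q8-b>q9; q8-c>q5; q9-a>q12; q9-b>q13; q9-c>q9; q10-a>q8; q10-b>q9; q10-c>q5; q11-a>q11; q11-b>q14; q11-c>q5; q12-a>q15; q12-b>q13; q12-c>q9; q13-a>q16; q13-b>q13; q13-c>q13; q14-a>q12; q14-b>q13; q14-c>q9; q15-a>q15; q15-b>q17; q15-c>q9; q16-a>q18; q16-b>q13; q16-c>q13; q17-a>q16; q17-b>q13; q17-c>q13; q18-a>q18; q18-b>q17; q18-c>q13

Run two small machines in parallel and take their product. One (5 states) tracks the count of `b`s, saturating at 4; the other (4 states) tracks how much of the suffix `aab` has currently been matched. Each combined state is a pair, one component from each; accept when both components accept.
A 19-state machine:
          a    b    c  
>  q0     q1   q2   q0 
   q1     q3   q2   q0 
   q2     q4   q5   q2 
   q3     q3   q6   q0 
   q4     q7   q5   q2 
   q5     q8   q9   q5 
   q6     q4   q5   q2 
   q7     q7  q10   q2 
   q8    q11   q9   q5 
   q9    q12  q13   q9 
   q10    q8   q9   q5 
   q11   q11  q14   q5 
   q12   q15  q13   q9 
   q13   q16  q13  q13 
 * q14   q12  q13   q9 
   q15   q15  q17   q9 
   q16   q18  q13  q13 
   q17   q16  q13  q13 
   q18   q18  q17  q13 
(> = start, * = accepting)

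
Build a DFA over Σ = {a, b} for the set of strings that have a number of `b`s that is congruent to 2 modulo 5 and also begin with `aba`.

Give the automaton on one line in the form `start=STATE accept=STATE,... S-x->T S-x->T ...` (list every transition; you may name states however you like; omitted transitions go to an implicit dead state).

start=q0 accept=q5 q0-a->q1 q0-b->q2 q1-a->q2 q1-b->q3 q2-a->q2 q2-b->q2 q3-a->q4 q3-b->q2 q4-a->q4 q4-b->q5 q5-a->q5 q5-b->q6 q6-a->q6 q6-b->q7 q7-a->q7 q7-b->q8 q8-a->q8 q8-b->q4

Handle the two conditions separately and then intersect. One (5 states) tracks the count of `b`s modulo 5; the other (5 states) tracks whether the input so far still matches the prefix `aba`. Each combined state is a pair, one component from each; accept when both components accept. Equivalent product states are then merged.
        a   b  
>  q0   q1  q2 
   q1   q2  q3 
   q2   q2  q2 
   q3   q4  q2 
   q4   q4  q5 
 * q5   q5  q6 
   q6   q6  q7 
   q7   q7  q8 
   q8   q8  q4 
(> = start, * = accepting)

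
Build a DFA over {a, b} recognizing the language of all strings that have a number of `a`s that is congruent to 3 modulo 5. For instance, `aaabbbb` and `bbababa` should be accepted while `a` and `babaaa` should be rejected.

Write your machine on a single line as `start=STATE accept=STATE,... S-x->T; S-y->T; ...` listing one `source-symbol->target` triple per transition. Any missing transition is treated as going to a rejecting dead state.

start=q0; accept=q3; q0-a->q1; q0-b->q0; q1-a->q2; q1-b->q1; q2-a->q3; q2-b->q2; q3-a->q4; q3-b->q3; q4-a->q0; q4-b->q4

The only thing that matters is how many `a`s have appeared, reduced mod 5. Use one state per residue: q0 for 0, …, q4 for 4. Reading `a` moves to the next residue; anything else stays put. q3 is accepting.
5 states suffice.
        a   b  
>  q0   q1  q0 
   q1   q2  q1 
   q2   q3  q2 
 * q3   q4  q3 
   q4   q0  q4 
(> = start, * = accepting)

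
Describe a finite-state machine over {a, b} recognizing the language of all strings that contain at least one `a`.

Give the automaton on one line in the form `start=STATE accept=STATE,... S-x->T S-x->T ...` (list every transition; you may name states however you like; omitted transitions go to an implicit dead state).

start=q0 accept=q1,q2 q0-a->q1 q0-b->q0 q1-a->q2 q1-b->q1 q2-a->q2 q2-b->q2

Count `a`s, saturating at 2: state q0 means no `a` yet, q1 means one `a` seen, q2 means more than one. Each `a` increments (capped at q2); other symbols loop. Accept from {q1, q2}.
A 3-state machine:
        a   b  
>  q0   q1  q0 
 * q1   q2  q1 
 * q2   q2  q2 
(> = start, * = accepting)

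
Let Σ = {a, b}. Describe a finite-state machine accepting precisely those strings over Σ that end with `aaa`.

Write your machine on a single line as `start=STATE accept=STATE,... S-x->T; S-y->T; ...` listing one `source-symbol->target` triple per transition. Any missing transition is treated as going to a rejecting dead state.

Let each state record the length of the longest suffix of the input read so far that is also a prefix of `aaa`. q1 means the last symbol is `a`; q2 means the last 2 symbols are `aa`; q3 means the last 3 symbols are `aaa`. Accept only at q3, where the string currently ends in `aaa`.
4 states suffice.
        a   b  
>  q0   q1  q0 
   q1   q2  q0 
   q2   q3  q0 
 * q3   q3  q0 
(> = start, * = accepting)

start=q0; accept=q3; q0-a->q1; q0-b->q0; q1-a->q2; q1-b->q0; q2-a->q3; q2-b->q0; q3-a->q3; q3-b->q0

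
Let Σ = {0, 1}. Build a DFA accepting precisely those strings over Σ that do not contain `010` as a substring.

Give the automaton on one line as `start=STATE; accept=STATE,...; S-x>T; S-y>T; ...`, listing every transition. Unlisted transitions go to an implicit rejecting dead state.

Track partial matches of the forbidden pattern `010`. State D is a dead state reached once `010` has occurred; every other state accepts. A means no part of `010` is currently matched.
A 4-state machine:
       0  1 
>* A   B  A 
 * B   B  C 
 * C   D  A 
   D   D  D 
(> = start, * = accepting)

start=A; accept=A,B,C; A-0>B; A-1>A; B-0>B; B-1>C; C-0>D; C-1>A; D-0>D; D-1>D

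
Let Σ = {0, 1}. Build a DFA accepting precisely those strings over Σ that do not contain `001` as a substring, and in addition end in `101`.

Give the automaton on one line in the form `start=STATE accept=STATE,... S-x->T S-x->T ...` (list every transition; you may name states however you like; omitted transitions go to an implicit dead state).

Run two small machines in parallel and take their product. The first has 4 states tracking partial matches of the forbidden pattern `001`; the second has 4 states tracking how much of the suffix `101` has currently been matched. A product state is a pair (one from each), accepting exactly when both do. After merging equivalent states the machine shrinks.
A 6-state machine:
        0   1  
>  q0   q1  q2 
   q1   q3  q2 
   q2   q4  q2 
   q3   q3  q3 
   q4   q3  q5 
 * q5   q4  q2 
(> = start, * = accepting)

start=q0 accept=q5 q0-0->q1 q0-1->q2 q1-0->q3 q1-1->q2 q2-0->q4 q2-1->q2 q3-0->q3 q3-1->q3 q4-0->q3 q4-1->q5 q5-0->q4 q5-1->q2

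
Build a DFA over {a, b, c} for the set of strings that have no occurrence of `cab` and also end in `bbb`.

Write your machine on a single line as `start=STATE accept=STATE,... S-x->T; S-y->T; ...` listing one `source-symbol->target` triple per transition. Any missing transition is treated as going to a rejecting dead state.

start=s0; accept=s5; s0-a->s0; s0-b->s1; s0-c->s2; s1-a->s0; s1-b->s3; s1-c->s2; s2-a->s4; s2-b->s1; s2-c->s2; s3-a->s0; s3-b->s5; s3-c->s2; s4-a->s0; s4-b->s6; s4-c->s2; s5-a->s0; s5-b->s5; s5-c->s2; s6-a->s7; s6-b->s8; s6-c->s7; s7-a->s7; s7-b->s6; s7-c->s7; s8-a->s7; s8-b->s9; s8-c->s7; s9-a->s7; s9-b->s9; s9-c->s7

Run two small machines in parallel and take their product. The first has 4 states tracking partial matches of the forbidden pattern `cab`; the second has 4 states tracking how much of the suffix `bbb` has currently been matched. A product state is a pair (one from each), accepting exactly when both do.
        a   b   c  
>  s0   s0  s1  s2 
   s1   s0  s3  s2 
   s2   s4  s1  s2 
   s3   s0  s5  s2 
   s4   s0  s6  s2 
 * s5   s0  s5  s2 
   s6   s7  s8  s7 
   s7   s7  s6  s7 
   s8   s7  s9  s7 
   s9   s7  s9  s7 
(> = start, * = accepting)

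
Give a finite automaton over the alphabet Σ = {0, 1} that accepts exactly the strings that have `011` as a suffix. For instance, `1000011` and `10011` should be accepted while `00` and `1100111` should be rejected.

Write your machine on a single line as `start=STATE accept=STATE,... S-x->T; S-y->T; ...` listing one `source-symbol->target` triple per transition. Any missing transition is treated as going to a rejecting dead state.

Let each state record the length of the longest suffix of the input read so far that is also a prefix of `011`. s1 means the last symbol is `0`; s2 means the last 2 symbols are `01`; s3 means the last 3 symbols are `011`. Accept only at s3, where the string currently ends in `011`.
A 4-state machine:
        0   1  
>  s0   s1  s0 
   s1   s1  s2 
   s2   s1  s3 
 * s3   s1  s0 
(> = start, * = accepting)

start=s0; accept=s3; s0-0->s1; s0-1->s0; s1-0->s1; s1-1->s2; s2-0->s1; s2-1->s3; s3-0->s1; s3-1->s0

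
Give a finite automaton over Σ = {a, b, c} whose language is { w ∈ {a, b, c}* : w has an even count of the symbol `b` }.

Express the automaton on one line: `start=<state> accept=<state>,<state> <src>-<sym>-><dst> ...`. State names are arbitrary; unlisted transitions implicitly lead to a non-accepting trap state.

Keep the running count of `b`s modulo 2: each `b` advances along the cycle s0 → s1 → s0 while other symbols loop. Accept at s0.
        a   b   c  
>* s0   s0  s1  s0 
   s1   s1  s0  s1 
(> = start, * = accepting)

start=s0 accept=s0 s0-a->s0 s0-b->s1 s0-c->s0 s1-a->s1 s1-b->s0 s1-c->s1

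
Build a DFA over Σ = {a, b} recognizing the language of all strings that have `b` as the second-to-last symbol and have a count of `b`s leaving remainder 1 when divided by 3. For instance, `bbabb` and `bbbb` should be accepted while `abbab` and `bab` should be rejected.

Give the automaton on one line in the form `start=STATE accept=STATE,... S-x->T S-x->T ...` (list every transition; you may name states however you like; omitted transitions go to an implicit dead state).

start=s0 accept=s5,s14 s0-a->s1 s0-b->s2 s1-a->s3 s1-b->s4 s2-a->s5 s2-b->s6 s3-a->s3 s3-b->s4 s4-a->s5 s4-b->s6 s5-a->s7 s5-b->s8 s6-a->s9 s6-b->s10 s7-a->s7 s7-b->s8 s8-a->s9 s8-b->s10 s9-a->s11 s9-b->s12 s10-a->s13 s10-b->s14 s11-a->s11 s11-b->s12 s12-a->s13 s12-b->s14 s13-a->s3 s13-b->s4 s14-a->s5 s14-b->s6

Run two small machines in parallel and take their product. One (7 states) tracks the last 2 symbols read; the other (3 states) tracks the count of `b`s modulo 3. Each combined state is a pair, one component from each; accept when both components accept.
15 states suffice.
          a    b  
>  s0     s1   s2 
   s1     s3   s4 
   s2     s5   s6 
   s3     s3   s4 
   s4     s5   s6 
 * s5     s7   s8 
   s6     s9  s10 
   s7     s7   s8 
   s8     s9  s10 
   s9    s11  s12 
   s10   s13  s14 
   s11   s11  s12 
   s12   s13  s14 
   s13    s3   s4 
 * s14    s5   s6 
(> = start, * = accepting)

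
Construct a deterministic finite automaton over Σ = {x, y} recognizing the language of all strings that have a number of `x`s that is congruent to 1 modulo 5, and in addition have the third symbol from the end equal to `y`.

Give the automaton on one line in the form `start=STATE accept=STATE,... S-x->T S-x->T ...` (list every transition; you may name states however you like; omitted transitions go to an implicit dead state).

start=q0 accept=q9,q10,q12,q15 q0-x->q1 q0-y->q2 q1-x->q3 q1-y->q4 q2-x->q5 q2-y->q6 q3-x->q7 q3-y->q3 q4-x->q3 q4-y->q8 q5-x->q3 q5-y->q9 q6-x->q10 q6-y->q6 q7-x->q11 q7-y->q7 q8-x->q3 q8-y->q12 q9-x->q3 q9-y->q8 q10-x->q3 q10-y->q9 q11-x->q0 q11-y->q13 q12-x->q3 q12-y->q12 q13-x->q14 q13-y->q13 q14-x->q15 q14-y->q2 q15-x->q3 q15-y->q4

Build one automaton per condition and run them in lockstep. One (5 states) tracks the count of `x`s modulo 5; the other (15 states) tracks the last 3 symbols read. Each combined state is a pair, one component from each; accept when both components accept. Minimizing collapses redundant product states.
          x    y  
>  q0     q1   q2 
   q1     q3   q4 
   q2     q5   q6 
   q3     q7   q3 
   q4     q3   q8 
   q5     q3   q9 
   q6    q10   q6 
   q7    q11   q7 
   q8     q3  q12 
 * q9     q3   q8 
 * q10    q3   q9 
   q11    q0  q13 
 * q12    q3  q12 
   q13   q14  q13 
   q14   q15   q2 
 * q15    q3   q4 
(> = start, * = accepting)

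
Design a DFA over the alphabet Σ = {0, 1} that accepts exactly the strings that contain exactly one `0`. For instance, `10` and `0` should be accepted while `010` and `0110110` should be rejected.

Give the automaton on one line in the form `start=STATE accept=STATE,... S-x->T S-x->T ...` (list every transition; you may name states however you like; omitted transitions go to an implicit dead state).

Count `0`s, saturating at 2: state q0 means no `0` yet, q1 means one `0` seen, q2 means more than one. Each `0` increments (capped at q2); other symbols loop. Accept from {q1}.
3 states suffice.
        0   1  
>  q0   q1  q0 
 * q1   q2  q1 
   q2   q2  q2 
(> = start, * = accepting)

start=q0 accept=q1 q0-0->q1 q0-1->q0 q1-0->q2 q1-1->q1 q2-0->q2 q2-1->q2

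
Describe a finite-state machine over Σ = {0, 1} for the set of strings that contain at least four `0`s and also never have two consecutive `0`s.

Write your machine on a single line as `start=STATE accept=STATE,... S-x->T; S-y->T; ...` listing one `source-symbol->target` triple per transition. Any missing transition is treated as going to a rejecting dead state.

start=A; accept=I,J; A-0->B; A-1->A; B-0->C; B-1->D; C-0->C; C-1->C; D-0->E; D-1->D; E-0->C; E-1->F; F-0->G; F-1->F; G-0->C; G-1->H; H-0->I; H-1->H; I-0->C; I-1->J; J-0->I; J-1->J

Handle the two conditions separately and then intersect. One (6 states) tracks the count of `0`s, saturating at 5; the other (3 states) tracks partial matches of the forbidden pattern `00`. Each combined state is a pair, one component from each; accept when both components accept. Equivalent product states are then merged.
       0  1 
>  A   B  A 
   B   C  D 
   C   C  C 
   D   E  D 
   E   C  F 
   F   G  F 
   G   C  H 
   H   I  H 
 * I   C  J 
 * J   I  J 
(> = start, * = accepting)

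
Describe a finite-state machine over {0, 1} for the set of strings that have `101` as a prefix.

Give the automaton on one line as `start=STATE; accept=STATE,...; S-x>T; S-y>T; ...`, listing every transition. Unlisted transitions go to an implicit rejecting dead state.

Walk along `101` while the input agrees: from A take `1` to B, and so on. Any deviation drops to the rejecting sink E. Once D is reached the prefix is confirmed and every continuation is accepted.
5 states suffice.
       0  1 
>  A   E  B 
   B   C  E 
   C   E  D 
 * D   D  D 
   E   E  E 
(> = start, * = accepting)

start=A; accept=D; A-0>E; A-1>B; B-0>C; B-1>E; C-0>E; C-1>D; D-0>D; D-1>D; E-0>E; E-1>E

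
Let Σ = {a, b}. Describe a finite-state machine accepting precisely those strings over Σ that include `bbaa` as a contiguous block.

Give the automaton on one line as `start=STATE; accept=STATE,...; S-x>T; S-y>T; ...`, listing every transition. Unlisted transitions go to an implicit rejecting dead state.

start=s0; accept=s4; s0-a>s0; s0-b>s1; s1-a>s0; s1-b>s2; s2-a>s3; s2-b>s2; s3-a>s4; s3-b>s1; s4-a>s4; s4-b>s4

Track how much of `bbaa` has been matched so far: state s0 is no progress, s4 is the absorbing accept state reached once `bbaa` has occurred. Intermediate states record partial matches; on a mismatch, fall back to the longest reusable overlap.
With 5 states:
        a   b  
>  s0   s0  s1 
   s1   s0  s2 
   s2   s3  s2 
   s3   s4  s1 
 * s4   s4  s4 
(> = start, * = accepting)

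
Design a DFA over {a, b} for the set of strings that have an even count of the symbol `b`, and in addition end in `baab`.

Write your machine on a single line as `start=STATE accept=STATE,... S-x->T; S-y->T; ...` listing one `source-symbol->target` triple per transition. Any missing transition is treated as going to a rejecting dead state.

start=q0; accept=q5; q0-a->q0; q0-b->q1; q1-a->q2; q1-b->q0; q2-a->q3; q2-b->q0; q3-a->q4; q3-b->q5; q4-a->q4; q4-b->q0; q5-a->q0; q5-b->q1

Run two small machines in parallel and take their product. One (2 states) tracks the count of `b`s modulo 2; the other (5 states) tracks how much of the suffix `baab` has currently been matched. Each combined state is a pair, one component from each; accept when both components accept. After merging equivalent states the machine shrinks.
With 6 states:
        a   b  
>  q0   q0  q1 
   q1   q2  q0 
   q2   q3  q0 
   q3   q4  q5 
   q4   q4  q0 
 * q5   q0  q1 
(> = start, * = accepting)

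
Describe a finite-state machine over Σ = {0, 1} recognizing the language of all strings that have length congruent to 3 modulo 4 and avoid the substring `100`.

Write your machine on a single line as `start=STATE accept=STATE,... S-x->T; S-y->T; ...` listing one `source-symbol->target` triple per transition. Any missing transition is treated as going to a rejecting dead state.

Run two small machines in parallel and take their product. The first has 4 states tracking the input length modulo 4; the second has 4 states tracking partial matches of the forbidden pattern `100`. A product state is a pair (one from each), accepting exactly when both do.
A 16-state machine:
          0    1  
>  S0     S1   S2 
   S1     S3   S4 
   S2     S5   S4 
   S3     S6   S7 
   S4     S8   S7 
   S5     S9   S7 
 * S6     S0  S10 
 * S7    S11  S10 
 * S8    S12  S10 
   S9    S12  S12 
   S10   S13   S2 
   S11   S14   S2 
   S12   S14  S14 
   S13   S15   S4 
   S14   S15  S15 
   S15    S9   S9 
(> = start, * = accepting)

start=S0; accept=S6,S7,S8; S0-0->S1; S0-1->S2; S1-0->S3; S1-1->S4; S2-0->S5; S2-1->S4; S3-0->S6; S3-1->S7; S4-0->S8; S4-1->S7; S5-0->S9; S5-1->S7; S6-0->S0; S6-1->S10; S7-0->S11; S7-1->S10; S8-0->S12; S8-1->S10; S9-0->S12; S9-1->S12; S10-0->S13; S10-1->S2; S11-0->S14; S11-1->S2; S12-0->S14; S12-1->S14; S13-0->S15; S13-1->S4; S14-0->S15; S14-1->S15; S15-0->S9; S15-1->S9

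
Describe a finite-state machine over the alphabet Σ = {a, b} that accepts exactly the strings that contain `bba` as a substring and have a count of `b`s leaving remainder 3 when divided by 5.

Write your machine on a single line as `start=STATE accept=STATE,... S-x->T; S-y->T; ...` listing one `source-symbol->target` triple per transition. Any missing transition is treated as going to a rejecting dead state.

Run two small machines in parallel and take their product. One (4 states) tracks whether and how much of `bba` has been seen; the other (5 states) tracks the count of `b`s modulo 5. Each combined state is a pair, one component from each; accept when both components accept.
          a    b  
>  S0     S0   S1 
   S1     S2   S3 
   S2     S2   S4 
   S3     S5   S6 
   S4     S7   S6 
   S5     S5   S8 
   S6     S8   S9 
   S7     S7  S10 
 * S8     S8  S11 
   S9    S11  S12 
   S10   S13   S9 
   S11   S11  S14 
   S12   S14  S15 
   S13   S13  S16 
   S14   S14  S17 
   S15   S17   S3 
   S16   S18  S12 
   S17   S17   S5 
   S18   S18  S19 
   S19    S0  S15 
(> = start, * = accepting)

start=S0; accept=S8; S0-a->S0; S0-b->S1; S1-a->S2; S1-b->S3; S2-a->S2; S2-b->S4; S3-a->S5; S3-b->S6; S4-a->S7; S4-b->S6; S5-a->S5; S5-b->S8; S6-a->S8; S6-b->S9; S7-a->S7; S7-b->S10; S8-a->S8; S8-b->S11; S9-a->S11; S9-b->S12; S10-a->S13; S10-b->S9; S11-a->S11; S11-b->S14; S12-a->S14; S12-b->S15; S13-a->S13; S13-b->S16; S14-a->S14; S14-b->S17; S15-a->S17; S15-b->S3; S16-a->S18; S16-b->S12; S17-a->S17; S17-b->S5; S18-a->S18; S18-b->S19; S19-a->S0; S19-b->S15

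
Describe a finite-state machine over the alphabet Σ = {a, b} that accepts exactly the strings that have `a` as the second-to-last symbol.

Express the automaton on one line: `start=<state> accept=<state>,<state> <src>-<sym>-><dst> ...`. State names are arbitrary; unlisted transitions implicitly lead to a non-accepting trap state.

start=s0 accept=s3,s4 s0-a->s1 s0-b->s2 s1-a->s3 s1-b->s4 s2-a->s5 s2-b->s6 s3-a->s3 s3-b->s4 s4-a->s5 s4-b->s6 s5-a->s3 s5-b->s4 s6-a->s5 s6-b->s6

A DFA must remember the last 2 symbols (since which symbol is second-to-last isn't known until the input ends). Use one state per possible window of the last ≤2 symbols; accept from those whose window starts with `a`.
        a   b  
>  s0   s1  s2 
   s1   s3  s4 
   s2   s5  s6 
 * s3   s3  s4 
 * s4   s5  s6 
   s5   s3  s4 
   s6   s5  s6 
(> = start, * = accepting)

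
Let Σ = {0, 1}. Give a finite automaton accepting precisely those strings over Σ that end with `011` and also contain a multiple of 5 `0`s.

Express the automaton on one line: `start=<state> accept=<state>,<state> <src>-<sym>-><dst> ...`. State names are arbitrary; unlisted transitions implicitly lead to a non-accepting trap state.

Handle the two conditions separately and then intersect. The first has 4 states tracking how much of the suffix `011` has currently been matched; the second has 5 states tracking the count of `0`s modulo 5. A product state is a pair (one from each), accepting exactly when both do.
20 states suffice.
          0    1  
>  q0     q1   q0 
   q1     q2   q3 
   q2     q4   q5 
   q3     q2   q6 
   q4     q7   q8 
   q5     q4   q9 
   q6     q2  q10 
   q7    q11  q12 
   q8     q7  q13 
   q9     q4  q14 
   q10    q2  q10 
   q11    q1  q15 
   q12   q11  q16 
   q13    q7  q17 
   q14    q4  q14 
   q15    q1  q18 
   q16   q11  q19 
   q17    q7  q17 
 * q18    q1   q0 
   q19   q11  q19 
(> = start, * = accepting)

start=q0 accept=q18 q0-0->q1 q0-1->q0 q1-0->q2 q1-1->q3 q2-0->q4 q2-1->q5 q3-0->q2 q3-1->q6 q4-0->q7 q4-1->q8 q5-0->q4 q5-1->q9 q6-0->q2 q6-1->q10 q7-0->q11 q7-1->q12 q8-0->q7 q8-1->q13 q9-0->q4 q9-1->q14 q10-0->q2 q10-1->q10 q11-0->q1 q11-1->q15 q12-0->q11 q12-1->q16 q13-0->q7 q13-1->q17 q14-0->q4 q14-1->q14 q15-0->q1 q15-1->q18 q16-0->q11 q16-1->q19 q17-0->q7 q17-1->q17 q18-0->q1 q18-1->q0 q19-0->q11 q19-1->q19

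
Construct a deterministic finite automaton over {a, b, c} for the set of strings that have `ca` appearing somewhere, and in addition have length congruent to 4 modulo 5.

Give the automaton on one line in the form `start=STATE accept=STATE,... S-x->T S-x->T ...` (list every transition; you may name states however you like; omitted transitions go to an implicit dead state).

Run two small machines in parallel and take their product. One (3 states) tracks whether and how much of `ca` has been seen; the other (5 states) tracks the input length modulo 5. Each combined state is a pair, one component from each; accept when both components accept.
With 15 states:
          a    b    c  
>  q0     q1   q1   q2 
   q1     q3   q3   q4 
   q2     q5   q3   q4 
   q3     q6   q6   q7 
   q4     q8   q6   q7 
   q5     q8   q8   q8 
   q6     q9   q9  q10 
   q7    q11   q9  q10 
   q8    q11  q11  q11 
   q9     q0   q0  q12 
   q10   q13   q0  q12 
 * q11   q13  q13  q13 
   q12   q14   q1   q2 
   q13   q14  q14  q14 
   q14    q5   q5   q5 
(> = start, * = accepting)

start=q0 accept=q11 q0-a->q1 q0-b->q1 q0-c->q2 q1-a->q3 q1-b->q3 q1-c->q4 q2-a->q5 q2-b->q3 q2-c->q4 q3-a->q6 q3-b->q6 q3-c->q7 q4-a->q8 q4-b->q6 q4-c->q7 q5-a->q8 q5-b->q8 q5-c->q8 q6-a->q9 q6-b->q9 q6-c->q10 q7-a->q11 q7-b->q9 q7-c->q10 q8-a->q11 q8-b->q11 q8-c->q11 q9-a->q0 q9-b->q0 q9-c->q12 q10-a->q13 q10-b->q0 q10-c->q12 q11-a->q13 q11-b->q13 q11-c->q13 q12-a->q14 q12-b->q1 q12-c->q2 q13-a->q14 q13-b->q14 q13-c->q14 q14-a->q5 q14-b->q5 q14-c->q5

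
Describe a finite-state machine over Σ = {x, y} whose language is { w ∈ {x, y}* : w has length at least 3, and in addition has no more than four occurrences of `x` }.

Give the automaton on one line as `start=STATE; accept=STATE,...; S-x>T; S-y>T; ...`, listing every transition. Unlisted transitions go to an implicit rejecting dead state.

start=s0; accept=s6,s7,s8,s9,s10,s11,s12,s13,s14; s0-x>s1; s0-y>s2; s1-x>s3; s1-y>s4; s2-x>s4; s2-y>s5; s3-x>s6; s3-y>s7; s4-x>s7; s4-y>s8; s5-x>s8; s5-y>s9; s6-x>s10; s6-y>s11; s7-x>s11; s7-y>s12; s8-x>s12; s8-y>s13; s9-x>s13; s9-y>s14; s10-x>s15; s10-y>s10; s11-x>s10; s11-y>s11; s12-x>s11; s12-y>s12; s13-x>s12; s13-y>s13; s14-x>s13; s14-y>s14; s15-x>s15; s15-y>s15

Build one automaton per condition and run them in lockstep. One (5 states) tracks the input length, saturating at 4; the other (6 states) tracks the count of `x`s, saturating at 5. Each combined state is a pair, one component from each; accept when both components accept.
          x    y  
>  s0     s1   s2 
   s1     s3   s4 
   s2     s4   s5 
   s3     s6   s7 
   s4     s7   s8 
   s5     s8   s9 
 * s6    s10  s11 
 * s7    s11  s12 
 * s8    s12  s13 
 * s9    s13  s14 
 * s10   s15  s10 
 * s11   s10  s11 
 * s12   s11  s12 
 * s13   s12  s13 
 * s14   s13  s14 
   s15   s15  s15 
(> = start, * = accepting)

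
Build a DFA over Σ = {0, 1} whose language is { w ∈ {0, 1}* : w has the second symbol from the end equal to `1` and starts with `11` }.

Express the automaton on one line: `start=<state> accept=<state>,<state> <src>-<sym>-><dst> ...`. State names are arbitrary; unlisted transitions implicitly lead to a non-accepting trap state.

Build one automaton per condition and run them in lockstep. The first has 7 states tracking the last 2 symbols read; the second has 4 states tracking whether the input so far still matches the prefix `11`. A product state is a pair (one from each), accepting exactly when both do. Minimizing collapses redundant product states.
A 7-state machine:
        0   1  
>  q0   q1  q2 
   q1   q1  q1 
   q2   q1  q3 
 * q3   q4  q3 
 * q4   q5  q6 
   q5   q5  q6 
   q6   q4  q3 
(> = start, * = accepting)

start=q0 accept=q3,q4 q0-0->q1 q0-1->q2 q1-0->q1 q1-1->q1 q2-0->q1 q2-1->q3 q3-0->q4 q3-1->q3 q4-0->q5 q4-1->q6 q5-0->q5 q5-1->q6 q6-0->q4 q6-1->q3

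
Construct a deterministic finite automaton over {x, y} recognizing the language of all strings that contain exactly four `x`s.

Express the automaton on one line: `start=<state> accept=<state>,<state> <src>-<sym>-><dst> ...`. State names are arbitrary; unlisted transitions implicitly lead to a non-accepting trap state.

Only the number of `x`s matters, and only up to 5. Make a chain s0 → s1 → s2 → s3 → s4 → s5 advanced by each `x` (with s5 absorbing); every other symbol self-loops. The accepting set is {s4}.
        x   y  
>  s0   s1  s0 
   s1   s2  s1 
   s2   s3  s2 
   s3   s4  s3 
 * s4   s5  s4 
   s5   s5  s5 
(> = start, * = accepting)

start=s0 accept=s4 s0-x->s1 s0-y->s0 s1-x->s2 s1-y->s1 s2-x->s3 s2-y->s2 s3-x->s4 s3-y->s3 s4-x->s5 s4-y->s4 s5-x->s5 s5-y->s5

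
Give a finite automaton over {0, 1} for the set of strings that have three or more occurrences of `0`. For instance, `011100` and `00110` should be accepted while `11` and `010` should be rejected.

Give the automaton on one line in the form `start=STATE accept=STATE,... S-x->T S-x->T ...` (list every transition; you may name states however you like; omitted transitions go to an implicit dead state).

start=S0 accept=S3,S4 S0-0->S1 S0-1->S0 S1-0->S2 S1-1->S1 S2-0->S3 S2-1->S2 S3-0->S4 S3-1->S3 S4-0->S4 S4-1->S4

Count `0`s, saturating at 4: states S0 through S3 mean 0 through 3 `0`s seen; S4 means more than 3. Each `0` increments (capped at S4); other symbols loop. Accept from {S3, S4}.
        0   1  
>  S0   S1  S0 
   S1   S2  S1 
   S2   S3  S2 
 * S3   S4  S3 
 * S4   S4  S4 
(> = start, * = accepting)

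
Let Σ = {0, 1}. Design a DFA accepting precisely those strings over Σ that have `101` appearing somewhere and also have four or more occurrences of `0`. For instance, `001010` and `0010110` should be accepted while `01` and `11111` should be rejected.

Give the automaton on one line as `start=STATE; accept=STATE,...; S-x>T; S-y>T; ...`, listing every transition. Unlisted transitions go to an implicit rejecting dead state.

start=S0; accept=S15; S0-0>S1; S0-1>S2; S1-0>S3; S1-1>S4; S2-0>S5; S2-1>S2; S3-0>S6; S3-1>S7; S4-0>S8; S4-1>S4; S5-0>S3; S5-1>S9; S6-0>S6; S6-1>S10; S7-0>S11; S7-1>S7; S8-0>S6; S8-1>S12; S9-0>S12; S9-1>S9; S10-0>S13; S10-1>S10; S11-0>S6; S11-1>S14; S12-0>S14; S12-1>S12; S13-0>S6; S13-1>S15; S14-0>S15; S14-1>S14; S15-0>S15; S15-1>S15

Handle the two conditions separately and then intersect. One (4 states) tracks whether and how much of `101` has been seen; the other (6 states) tracks the count of `0`s, saturating at 5. Each combined state is a pair, one component from each; accept when both components accept. After merging equivalent states the machine shrinks.
With 16 states:
          0    1  
>  S0     S1   S2 
   S1     S3   S4 
   S2     S5   S2 
   S3     S6   S7 
   S4     S8   S4 
   S5     S3   S9 
   S6     S6  S10 
   S7    S11   S7 
   S8     S6  S12 
   S9    S12   S9 
   S10   S13  S10 
   S11    S6  S14 
   S12   S14  S12 
   S13    S6  S15 
   S14   S15  S14 
 * S15   S15  S15 
(> = start, * = accepting)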